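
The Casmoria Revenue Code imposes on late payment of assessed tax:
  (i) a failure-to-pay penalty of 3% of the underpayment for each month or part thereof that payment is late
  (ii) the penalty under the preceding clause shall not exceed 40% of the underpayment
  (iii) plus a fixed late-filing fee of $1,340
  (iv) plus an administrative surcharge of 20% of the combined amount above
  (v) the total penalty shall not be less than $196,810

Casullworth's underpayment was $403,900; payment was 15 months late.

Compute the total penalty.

Accrued rate: 3% × 15 = 45%, capped at 40% → 40%
Failure-to-pay penalty: 40% of $403,900 = $161,560
Penalty before surcharge: $161,560 + $1,340 = $162,900
Administrative surcharge: 20% of $162,900 = $32,580
Total penalty: $162,900 + $32,580 = $195,480
Minimum $196,810: $195,480 is below the minimum → $196,810

$196,810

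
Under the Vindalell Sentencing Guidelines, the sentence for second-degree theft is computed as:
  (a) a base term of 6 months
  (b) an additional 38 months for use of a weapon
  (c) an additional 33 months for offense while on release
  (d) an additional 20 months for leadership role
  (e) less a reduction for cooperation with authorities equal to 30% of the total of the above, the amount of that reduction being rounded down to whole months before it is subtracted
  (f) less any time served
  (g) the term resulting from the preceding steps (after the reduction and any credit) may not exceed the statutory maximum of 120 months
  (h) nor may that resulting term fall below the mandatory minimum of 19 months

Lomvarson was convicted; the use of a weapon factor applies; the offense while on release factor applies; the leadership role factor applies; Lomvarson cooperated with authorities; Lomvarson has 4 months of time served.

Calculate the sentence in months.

Use of a weapon enhancement: +38 months
Offense while on release enhancement: +33 months
Leadership role enhancement: +20 months
Adjusted term: 6 months + 38 months + 33 months + 20 months = 97 months
Cooperation with authorities reduction: 30% of 97 months = 29 months (rounded down)
After reduction: 97 − 29 = 68 months
Less time served: 68 months − 4 months = 64 months
Cap at 120 months: 64 months is within the cap, no reduction.
Minimum 19 months: 64 months meets the minimum, no increase.

64 months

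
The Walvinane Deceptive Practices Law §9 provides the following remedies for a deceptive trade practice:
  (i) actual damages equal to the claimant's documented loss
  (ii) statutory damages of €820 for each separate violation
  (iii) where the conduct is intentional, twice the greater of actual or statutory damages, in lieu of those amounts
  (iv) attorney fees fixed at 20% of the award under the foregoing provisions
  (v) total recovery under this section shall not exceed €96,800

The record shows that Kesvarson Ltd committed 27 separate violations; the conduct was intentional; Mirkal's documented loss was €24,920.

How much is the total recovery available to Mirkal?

Total recovery: €59,808

Statutory damages: 27 × €820 = €22,140
Greater of actual damages (€24,920) or statutory damages (€22,140): €24,920
Doubled: 2 × €24,920 = €49,840
Attorney fees: 20% of €49,840 = €9,968
Total before cap: €49,840 + €9,968 = €59,808
Cap at €96,800: €59,808 is within the cap, no reduction.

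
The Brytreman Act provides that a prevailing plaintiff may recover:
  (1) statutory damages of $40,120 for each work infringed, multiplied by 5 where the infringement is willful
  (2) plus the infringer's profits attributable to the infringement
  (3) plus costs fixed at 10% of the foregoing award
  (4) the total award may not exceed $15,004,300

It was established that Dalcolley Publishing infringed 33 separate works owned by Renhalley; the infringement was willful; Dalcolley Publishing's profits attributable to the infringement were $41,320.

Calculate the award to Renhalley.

$7,327,232

Statutory damages: 33 × $40,120 = $1,323,960
Multiplied by 5: 5 × $1,323,960 = $6,619,800
Combined award: $6,619,800 + $41,320 = $6,661,120
Costs: 10% of $6,661,120 = $666,112
Award plus costs: $6,661,120 + $666,112 = $7,327,232
Cap at $15,004,300: $7,327,232 is within the cap, no reduction.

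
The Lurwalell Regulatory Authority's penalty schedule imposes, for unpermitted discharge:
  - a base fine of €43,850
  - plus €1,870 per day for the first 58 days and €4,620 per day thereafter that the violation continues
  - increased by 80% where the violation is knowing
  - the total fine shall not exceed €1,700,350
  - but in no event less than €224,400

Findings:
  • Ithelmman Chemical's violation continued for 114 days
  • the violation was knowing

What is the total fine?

First 58 days: 58 × €1,870 = €108,460
Remaining days: (114 − 58) × €4,620 = €258,720
Per-day component: €108,460 + €258,720 = €367,180
Base plus per-day: €43,850 + €367,180 = €411,030
Enhancement: 80% of €411,030 = €328,824
Enhanced fine: €411,030 + €328,824 = €739,854
Cap at €1,700,350: €739,854 is within the cap, no reduction.
Minimum €224,400: €739,854 meets the minimum, no increase.

€739,854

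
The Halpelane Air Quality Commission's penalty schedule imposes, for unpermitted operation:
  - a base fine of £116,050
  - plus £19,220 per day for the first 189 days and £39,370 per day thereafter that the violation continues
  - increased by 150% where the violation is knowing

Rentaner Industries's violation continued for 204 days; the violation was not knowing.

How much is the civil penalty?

£4,339,180

First 189 days: 189 × £19,220 = £3,632,580
Remaining days: (204 − 189) × £39,370 = £590,550
Per-day component: £3,632,580 + £590,550 = £4,223,130
Base plus per-day: £116,050 + £4,223,130 = £4,339,180
The violation was not knowing: no 150% increase.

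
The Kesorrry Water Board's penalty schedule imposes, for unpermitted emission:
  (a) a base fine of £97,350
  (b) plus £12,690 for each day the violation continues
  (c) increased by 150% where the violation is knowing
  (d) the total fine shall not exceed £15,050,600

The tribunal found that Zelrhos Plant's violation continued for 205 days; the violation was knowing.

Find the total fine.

Per-day component: 205 × £12,690 = £2,601,450
Base plus per-day: £97,350 + £2,601,450 = £2,698,800
Enhancement: 150% of £2,698,800 = £4,048,200
Enhanced fine: £2,698,800 + £4,048,200 = £6,747,000
Cap at £15,050,600: £6,747,000 is within the cap, no reduction.

£6,747,000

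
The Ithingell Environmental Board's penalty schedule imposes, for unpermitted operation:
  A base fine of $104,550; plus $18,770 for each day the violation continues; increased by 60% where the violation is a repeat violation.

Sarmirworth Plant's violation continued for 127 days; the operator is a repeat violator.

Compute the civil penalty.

Civil penalty: $3,981,344

Per-day component: 127 × $18,770 = $2,383,790
Base plus per-day: $104,550 + $2,383,790 = $2,488,340
Enhancement: 60% of $2,488,340 = $1,493,004
Enhanced fine: $2,488,340 + $1,493,004 = $3,981,344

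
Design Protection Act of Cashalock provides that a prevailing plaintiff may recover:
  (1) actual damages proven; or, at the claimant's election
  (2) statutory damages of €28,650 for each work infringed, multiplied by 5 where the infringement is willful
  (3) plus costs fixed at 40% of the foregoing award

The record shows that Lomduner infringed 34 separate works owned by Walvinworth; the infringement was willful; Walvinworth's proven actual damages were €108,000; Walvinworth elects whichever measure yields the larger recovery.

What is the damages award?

€6,818,700

Statutory damages: 34 × €28,650 = €974,100
Multiplied by 5: 5 × €974,100 = €4,870,500
Greater of actual damages (€108,000) or enhanced statutory damages (€4,870,500): €4,870,500
Costs: 40% of €4,870,500 = €1,948,200
Award plus costs: €4,870,500 + €1,948,200 = €6,818,700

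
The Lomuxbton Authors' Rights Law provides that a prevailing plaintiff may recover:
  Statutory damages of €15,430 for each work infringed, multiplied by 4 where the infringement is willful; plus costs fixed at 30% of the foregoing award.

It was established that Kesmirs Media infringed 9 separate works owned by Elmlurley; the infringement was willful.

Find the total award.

€722,124

Statutory damages: 9 × €15,430 = €138,870
Multiplied by 4: 4 × €138,870 = €555,480
Costs: 30% of €555,480 = €166,644
Award plus costs: €555,480 + €166,644 = €722,124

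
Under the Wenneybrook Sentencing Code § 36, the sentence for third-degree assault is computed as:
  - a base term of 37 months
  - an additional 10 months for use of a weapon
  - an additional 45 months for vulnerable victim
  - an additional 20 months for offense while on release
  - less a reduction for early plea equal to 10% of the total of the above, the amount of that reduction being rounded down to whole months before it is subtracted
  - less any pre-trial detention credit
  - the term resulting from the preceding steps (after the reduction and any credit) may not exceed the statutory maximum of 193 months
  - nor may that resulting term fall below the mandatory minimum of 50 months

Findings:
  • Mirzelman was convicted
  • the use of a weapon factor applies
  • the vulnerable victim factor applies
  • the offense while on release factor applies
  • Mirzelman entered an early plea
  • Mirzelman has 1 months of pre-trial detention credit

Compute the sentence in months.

100 months

Use of a weapon enhancement: +10 months
Vulnerable victim enhancement: +45 months
Offense while on release enhancement: +20 months
Adjusted term: 37 months + 10 months + 45 months + 20 months = 112 months
Early plea reduction: 10% of 112 months = 11 months (rounded down)
After reduction: 112 − 11 = 101 months
Less pre-trial detention credit: 101 months − 1 months = 100 months
Cap at 193 months: 100 months is within the cap, no reduction.
Minimum 50 months: 100 months meets the minimum, no increase.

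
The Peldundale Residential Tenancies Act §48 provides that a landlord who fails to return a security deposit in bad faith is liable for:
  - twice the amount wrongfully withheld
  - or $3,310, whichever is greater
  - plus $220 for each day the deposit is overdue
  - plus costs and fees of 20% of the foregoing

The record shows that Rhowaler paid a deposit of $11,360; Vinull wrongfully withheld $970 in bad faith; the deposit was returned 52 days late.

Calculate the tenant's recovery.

Doubled: 2 × $970 = $1,940
Minimum $3,310: $1,940 is below the minimum → $3,310
Late-return penalty: 52 × $220 = $11,440
Damages plus late penalty: $3,310 + $11,440 = $14,750
Costs and fees: 20% of $14,750 = $2,950
Total recovery: $14,750 + $2,950 = $17,700

Recovery: $17,700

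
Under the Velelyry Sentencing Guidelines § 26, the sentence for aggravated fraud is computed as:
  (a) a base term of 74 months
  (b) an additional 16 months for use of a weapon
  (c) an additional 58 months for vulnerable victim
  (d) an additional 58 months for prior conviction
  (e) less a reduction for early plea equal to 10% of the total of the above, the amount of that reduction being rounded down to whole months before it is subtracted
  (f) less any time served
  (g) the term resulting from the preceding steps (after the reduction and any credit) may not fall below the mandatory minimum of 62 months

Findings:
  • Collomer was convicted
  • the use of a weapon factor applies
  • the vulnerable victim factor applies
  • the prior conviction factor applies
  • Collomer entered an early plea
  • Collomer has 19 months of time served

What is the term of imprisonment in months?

Use of a weapon enhancement: +16 months
Vulnerable victim enhancement: +58 months
Prior conviction enhancement: +58 months
Adjusted term: 74 months + 16 months + 58 months + 58 months = 206 months
Early plea reduction: 10% of 206 months = 20 months (rounded down)
After reduction: 206 − 20 = 186 months
Less time served: 186 months − 19 months = 167 months
Minimum 62 months: 167 months meets the minimum, no increase.

167 months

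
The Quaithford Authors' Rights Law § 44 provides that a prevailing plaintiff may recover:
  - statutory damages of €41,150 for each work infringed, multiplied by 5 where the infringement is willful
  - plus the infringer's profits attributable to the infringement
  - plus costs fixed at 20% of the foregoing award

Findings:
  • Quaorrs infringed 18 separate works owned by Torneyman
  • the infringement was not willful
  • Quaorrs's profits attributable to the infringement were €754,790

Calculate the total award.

€1,794,588

Statutory damages: 18 × €41,150 = €740,700
Infringement not willful: no ×5 enhancement.
Combined award: €740,700 + €754,790 = €1,495,490
Costs: 20% of €1,495,490 = €299,098
Award plus costs: €1,495,490 + €299,098 = €1,794,588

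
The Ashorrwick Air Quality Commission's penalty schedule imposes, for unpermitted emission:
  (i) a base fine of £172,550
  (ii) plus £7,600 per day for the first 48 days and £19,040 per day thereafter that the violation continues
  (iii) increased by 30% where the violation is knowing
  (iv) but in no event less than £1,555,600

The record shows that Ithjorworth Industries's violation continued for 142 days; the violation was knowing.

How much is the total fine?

£3,025,243

First 48 days: 48 × £7,600 = £364,800
Remaining days: (142 − 48) × £19,040 = £1,789,760
Per-day component: £364,800 + £1,789,760 = £2,154,560
Base plus per-day: £172,550 + £2,154,560 = £2,327,110
Enhancement: 30% of £2,327,110 = £698,133
Enhanced fine: £2,327,110 + £698,133 = £3,025,243
Minimum £1,555,600: £3,025,243 meets the minimum, no increase.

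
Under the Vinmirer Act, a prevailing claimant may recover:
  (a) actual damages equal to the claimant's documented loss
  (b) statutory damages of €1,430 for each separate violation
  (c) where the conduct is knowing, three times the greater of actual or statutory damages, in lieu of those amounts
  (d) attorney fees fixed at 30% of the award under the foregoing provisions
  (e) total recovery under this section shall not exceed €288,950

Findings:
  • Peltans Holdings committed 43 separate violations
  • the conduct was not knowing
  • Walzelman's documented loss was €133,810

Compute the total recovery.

Statutory damages: 43 × €1,430 = €61,490
Conduct not knowing: the in-lieu enhancement does not apply.
Actual plus statutory damages: €133,810 + €61,490 = €195,300
Attorney fees: 30% of €195,300 = €58,590
Total before cap: €195,300 + €58,590 = €253,890
Cap at €288,950: €253,890 is within the cap, no reduction.

€253,890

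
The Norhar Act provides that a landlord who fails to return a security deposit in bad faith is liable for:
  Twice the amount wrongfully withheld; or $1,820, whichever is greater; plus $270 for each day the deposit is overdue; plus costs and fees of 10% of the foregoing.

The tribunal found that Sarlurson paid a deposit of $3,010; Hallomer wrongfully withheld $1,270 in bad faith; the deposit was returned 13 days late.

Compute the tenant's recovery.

Recovery: $6,655

Doubled: 2 × $1,270 = $2,540
Minimum $1,820: $2,540 meets the minimum, no increase.
Late-return penalty: 13 × $270 = $3,510
Damages plus late penalty: $2,540 + $3,510 = $6,050
Costs and fees: 10% of $6,050 = $605
Total recovery: $6,050 + $605 = $6,655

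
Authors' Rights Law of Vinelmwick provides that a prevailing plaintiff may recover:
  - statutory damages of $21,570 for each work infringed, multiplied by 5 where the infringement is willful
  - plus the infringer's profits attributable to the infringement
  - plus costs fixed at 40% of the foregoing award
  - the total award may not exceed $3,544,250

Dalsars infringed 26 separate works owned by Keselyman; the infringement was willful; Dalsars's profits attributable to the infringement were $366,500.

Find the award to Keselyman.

Statutory damages: 26 × $21,570 = $560,820
Multiplied by 5: 5 × $560,820 = $2,804,100
Combined award: $2,804,100 + $366,500 = $3,170,600
Costs: 40% of $3,170,600 = $1,268,240
Award plus costs: $3,170,600 + $1,268,240 = $4,438,840
Cap at $3,544,250: $4,438,840 exceeds the cap → $3,544,250

$3,544,250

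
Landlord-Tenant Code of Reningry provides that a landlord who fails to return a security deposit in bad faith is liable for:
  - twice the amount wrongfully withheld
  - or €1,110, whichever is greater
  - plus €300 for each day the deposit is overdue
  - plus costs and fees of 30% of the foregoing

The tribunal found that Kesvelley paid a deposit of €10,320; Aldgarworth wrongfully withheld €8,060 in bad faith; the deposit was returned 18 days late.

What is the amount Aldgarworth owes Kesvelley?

Doubled: 2 × €8,060 = €16,120
Minimum €1,110: €16,120 meets the minimum, no increase.
Late-return penalty: 18 × €300 = €5,400
Damages plus late penalty: €16,120 + €5,400 = €21,520
Costs and fees: 30% of €21,520 = €6,456
Total recovery: €21,520 + €6,456 = €27,976

€27,976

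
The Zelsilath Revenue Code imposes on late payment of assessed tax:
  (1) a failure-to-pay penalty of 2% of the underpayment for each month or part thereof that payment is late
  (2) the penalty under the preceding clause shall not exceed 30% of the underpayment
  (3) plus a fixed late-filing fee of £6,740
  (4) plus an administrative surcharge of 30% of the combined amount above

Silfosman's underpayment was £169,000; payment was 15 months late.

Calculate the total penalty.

£74,672

Accrued rate: 2% × 15 = 30%, capped at 30% → 30%
Failure-to-pay penalty: 30% of £169,000 = £50,700
Penalty before surcharge: £50,700 + £6,740 = £57,440
Administrative surcharge: 30% of £57,440 = £17,232
Total penalty: £57,440 + £17,232 = £74,672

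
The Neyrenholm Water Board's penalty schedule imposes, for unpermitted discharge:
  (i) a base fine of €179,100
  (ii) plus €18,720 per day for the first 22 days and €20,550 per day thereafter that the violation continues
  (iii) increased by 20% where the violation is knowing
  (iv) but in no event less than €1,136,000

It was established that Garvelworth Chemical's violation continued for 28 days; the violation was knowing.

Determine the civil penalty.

First 22 days: 22 × €18,720 = €411,840
Remaining days: (28 − 22) × €20,550 = €123,300
Per-day component: €411,840 + €123,300 = €535,140
Base plus per-day: €179,100 + €535,140 = €714,240
Enhancement: 20% of €714,240 = €142,848
Enhanced fine: €714,240 + €142,848 = €857,088
Minimum €1,136,000: €857,088 is below the minimum → €1,136,000

€1,136,000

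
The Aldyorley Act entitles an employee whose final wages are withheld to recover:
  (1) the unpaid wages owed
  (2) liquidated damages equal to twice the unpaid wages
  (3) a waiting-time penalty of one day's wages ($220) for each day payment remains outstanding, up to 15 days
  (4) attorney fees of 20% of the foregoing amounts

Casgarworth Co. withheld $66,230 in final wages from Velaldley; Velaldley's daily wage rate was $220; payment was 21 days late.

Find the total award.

Doubled: 2 × $66,230 = $132,460
Penalty days: min(21, 15) = 15
Waiting-time penalty: 15 × $220 = $3,300
Subtotal: $66,230 + $132,460 + $3,300 = $201,990
Attorney fees: 20% of $201,990 = $40,398
Total award: $201,990 + $40,398 = $242,388

$242,388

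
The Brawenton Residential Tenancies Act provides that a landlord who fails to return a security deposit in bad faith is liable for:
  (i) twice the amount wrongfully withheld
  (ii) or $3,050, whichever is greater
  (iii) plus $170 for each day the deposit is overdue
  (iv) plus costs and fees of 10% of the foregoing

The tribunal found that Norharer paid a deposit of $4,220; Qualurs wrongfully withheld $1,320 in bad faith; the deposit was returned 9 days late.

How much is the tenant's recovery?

$5,038

Doubled: 2 × $1,320 = $2,640
Minimum $3,050: $2,640 is below the minimum → $3,050
Late-return penalty: 9 × $170 = $1,530
Damages plus late penalty: $3,050 + $1,530 = $4,580
Costs and fees: 10% of $4,580 = $458
Total recovery: $4,580 + $458 = $5,038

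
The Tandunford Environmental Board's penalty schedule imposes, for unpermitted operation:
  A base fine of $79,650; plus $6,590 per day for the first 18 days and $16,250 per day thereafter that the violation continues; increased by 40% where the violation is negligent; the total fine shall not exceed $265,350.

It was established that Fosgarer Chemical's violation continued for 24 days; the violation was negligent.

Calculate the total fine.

First 18 days: 18 × $6,590 = $118,620
Remaining days: (24 − 18) × $16,250 = $97,500
Per-day component: $118,620 + $97,500 = $216,120
Base plus per-day: $79,650 + $216,120 = $295,770
Enhancement: 40% of $295,770 = $118,308
Enhanced fine: $295,770 + $118,308 = $414,078
Cap at $265,350: $414,078 exceeds the cap → $265,350

$265,350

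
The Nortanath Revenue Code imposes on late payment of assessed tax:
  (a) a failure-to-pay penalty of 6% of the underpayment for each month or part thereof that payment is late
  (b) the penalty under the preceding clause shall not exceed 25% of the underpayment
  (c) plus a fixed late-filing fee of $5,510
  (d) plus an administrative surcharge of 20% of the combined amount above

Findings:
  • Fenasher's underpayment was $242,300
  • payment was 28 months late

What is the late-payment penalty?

Accrued rate: 6% × 28 = 168%, capped at 25% → 25%
Failure-to-pay penalty: 25% of $242,300 = $60,575
Penalty before surcharge: $60,575 + $5,510 = $66,085
Administrative surcharge: 20% of $66,085 = $13,217
Total penalty: $66,085 + $13,217 = $79,302

$79,302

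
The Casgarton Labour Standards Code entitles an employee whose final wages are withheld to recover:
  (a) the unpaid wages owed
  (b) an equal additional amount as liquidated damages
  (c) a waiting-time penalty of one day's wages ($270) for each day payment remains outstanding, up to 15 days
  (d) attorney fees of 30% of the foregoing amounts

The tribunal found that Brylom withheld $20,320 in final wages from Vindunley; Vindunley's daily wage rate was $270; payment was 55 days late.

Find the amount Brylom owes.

Liquidated damages (equal amount): $20,320
Penalty days: min(55, 15) = 15
Waiting-time penalty: 15 × $270 = $4,050
Subtotal: $20,320 + $20,320 + $4,050 = $44,690
Attorney fees: 30% of $44,690 = $13,407
Total award: $44,690 + $13,407 = $58,097

$58,097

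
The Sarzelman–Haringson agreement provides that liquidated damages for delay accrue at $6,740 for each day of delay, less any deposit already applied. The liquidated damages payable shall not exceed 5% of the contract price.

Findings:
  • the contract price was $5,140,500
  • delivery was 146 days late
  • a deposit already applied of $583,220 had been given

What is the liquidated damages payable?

$257,025

Per-day damages: 146 × $6,740 = $984,040
Less deposit already applied: $984,040 − $583,220 = $400,820
Cap: 5% of $5,140,500 = $257,025
Cap at $257,025: $400,820 exceeds the cap → $257,025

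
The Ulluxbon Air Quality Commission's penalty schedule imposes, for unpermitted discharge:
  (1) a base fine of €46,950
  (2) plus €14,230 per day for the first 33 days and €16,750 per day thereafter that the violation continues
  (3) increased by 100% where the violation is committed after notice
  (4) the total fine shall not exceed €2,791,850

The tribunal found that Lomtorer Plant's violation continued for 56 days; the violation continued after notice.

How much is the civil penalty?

First 33 days: 33 × €14,230 = €469,590
Remaining days: (56 − 33) × €16,750 = €385,250
Per-day component: €469,590 + €385,250 = €854,840
Base plus per-day: €46,950 + €854,840 = €901,790
Enhancement: 100% of €901,790 = €901,790
Enhanced fine: €901,790 + €901,790 = €1,803,580
Cap at €2,791,850: €1,803,580 is within the cap, no reduction.

€1,803,580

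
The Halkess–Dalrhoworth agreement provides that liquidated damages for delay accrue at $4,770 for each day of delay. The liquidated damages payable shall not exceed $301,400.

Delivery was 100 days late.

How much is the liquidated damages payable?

$301,400

Per-day damages: 100 × $4,770 = $477,000
Cap at $301,400: $477,000 exceeds the cap → $301,400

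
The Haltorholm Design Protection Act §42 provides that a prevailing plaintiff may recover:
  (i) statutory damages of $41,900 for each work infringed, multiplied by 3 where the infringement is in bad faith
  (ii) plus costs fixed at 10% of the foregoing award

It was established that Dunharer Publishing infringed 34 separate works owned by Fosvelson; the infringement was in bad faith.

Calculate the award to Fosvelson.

Statutory damages: 34 × $41,900 = $1,424,600
Trebled: 3 × $1,424,600 = $4,273,800
Costs: 10% of $4,273,800 = $427,380
Award plus costs: $4,273,800 + $427,380 = $4,701,180

$4,701,180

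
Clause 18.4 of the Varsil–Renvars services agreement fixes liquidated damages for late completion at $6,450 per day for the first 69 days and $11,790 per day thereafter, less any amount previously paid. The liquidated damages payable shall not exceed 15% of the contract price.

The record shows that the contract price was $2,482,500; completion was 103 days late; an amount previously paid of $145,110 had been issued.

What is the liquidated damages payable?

$372,375

First 69 days: 69 × $6,450 = $445,050
Remaining days: (103 − 69) × $11,790 = $400,860
Accrued per-day damages: $445,050 + $400,860 = $845,910
Less amount previously paid: $845,910 − $145,110 = $700,800
Cap: 15% of $2,482,500 = $372,375
Cap at $372,375: $700,800 exceeds the cap → $372,375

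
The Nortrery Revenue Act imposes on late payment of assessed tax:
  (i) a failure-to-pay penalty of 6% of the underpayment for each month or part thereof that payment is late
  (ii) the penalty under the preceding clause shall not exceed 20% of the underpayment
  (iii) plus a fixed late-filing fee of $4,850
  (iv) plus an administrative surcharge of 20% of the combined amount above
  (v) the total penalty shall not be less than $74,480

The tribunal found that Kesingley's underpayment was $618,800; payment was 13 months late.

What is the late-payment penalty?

Accrued rate: 6% × 13 = 78%, capped at 20% → 20%
Failure-to-pay penalty: 20% of $618,800 = $123,760
Penalty before surcharge: $123,760 + $4,850 = $128,610
Administrative surcharge: 20% of $128,610 = $25,722
Total penalty: $128,610 + $25,722 = $154,332
Minimum $74,480: $154,332 meets the minimum, no increase.

$154,332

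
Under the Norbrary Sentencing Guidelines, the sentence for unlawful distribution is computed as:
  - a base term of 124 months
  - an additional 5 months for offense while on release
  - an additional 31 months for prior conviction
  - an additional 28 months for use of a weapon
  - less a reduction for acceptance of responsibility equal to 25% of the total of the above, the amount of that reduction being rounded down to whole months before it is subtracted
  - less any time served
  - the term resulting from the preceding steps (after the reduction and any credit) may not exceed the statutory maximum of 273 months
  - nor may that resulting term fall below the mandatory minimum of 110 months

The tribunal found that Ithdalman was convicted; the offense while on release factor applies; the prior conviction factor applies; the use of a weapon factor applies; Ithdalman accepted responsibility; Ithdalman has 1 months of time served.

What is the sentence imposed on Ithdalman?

Offense while on release enhancement: +5 months
Prior conviction enhancement: +31 months
Use of a weapon enhancement: +28 months
Adjusted term: 124 months + 5 months + 31 months + 28 months = 188 months
Acceptance of responsibility reduction: 25% of 188 months = 47 months (rounded down)
After reduction: 188 − 47 = 141 months
Less time served: 141 months − 1 months = 140 months
Cap at 273 months: 140 months is within the cap, no reduction.
Minimum 110 months: 140 months meets the minimum, no increase.

140 months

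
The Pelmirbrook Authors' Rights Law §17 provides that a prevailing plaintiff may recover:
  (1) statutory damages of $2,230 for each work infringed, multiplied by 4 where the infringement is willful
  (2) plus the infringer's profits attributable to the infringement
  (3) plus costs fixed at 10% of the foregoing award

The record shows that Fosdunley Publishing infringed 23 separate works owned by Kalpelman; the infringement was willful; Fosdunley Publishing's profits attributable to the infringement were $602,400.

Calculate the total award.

$888,316

Statutory damages: 23 × $2,230 = $51,290
Multiplied by 4: 4 × $51,290 = $205,160
Combined award: $205,160 + $602,400 = $807,560
Costs: 10% of $807,560 = $80,756
Award plus costs: $807,560 + $80,756 = $888,316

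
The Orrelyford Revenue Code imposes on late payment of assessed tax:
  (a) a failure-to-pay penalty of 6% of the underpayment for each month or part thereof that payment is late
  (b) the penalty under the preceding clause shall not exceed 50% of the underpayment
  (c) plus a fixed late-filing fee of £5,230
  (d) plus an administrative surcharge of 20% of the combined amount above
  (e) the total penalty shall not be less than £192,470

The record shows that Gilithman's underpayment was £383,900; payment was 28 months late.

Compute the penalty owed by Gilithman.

£236,616

Accrued rate: 6% × 28 = 168%, capped at 50% → 50%
Failure-to-pay penalty: 50% of £383,900 = £191,950
Penalty before surcharge: £191,950 + £5,230 = £197,180
Administrative surcharge: 20% of £197,180 = £39,436
Total penalty: £197,180 + £39,436 = £236,616
Minimum £192,470: £236,616 meets the minimum, no increase.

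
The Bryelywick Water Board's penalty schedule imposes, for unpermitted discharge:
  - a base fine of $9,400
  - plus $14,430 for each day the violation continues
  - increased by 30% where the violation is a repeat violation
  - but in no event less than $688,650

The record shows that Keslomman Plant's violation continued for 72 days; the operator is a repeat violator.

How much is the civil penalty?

$1,362,868

Per-day component: 72 × $14,430 = $1,038,960
Base plus per-day: $9,400 + $1,038,960 = $1,048,360
Enhancement: 30% of $1,048,360 = $314,508
Enhanced fine: $1,048,360 + $314,508 = $1,362,868
Minimum $688,650: $1,362,868 meets the minimum, no increase.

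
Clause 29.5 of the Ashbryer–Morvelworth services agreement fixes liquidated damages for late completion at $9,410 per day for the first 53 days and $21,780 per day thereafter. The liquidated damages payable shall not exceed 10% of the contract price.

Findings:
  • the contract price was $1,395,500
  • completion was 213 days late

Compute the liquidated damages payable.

First 53 days: 53 × $9,410 = $498,730
Remaining days: (213 − 53) × $21,780 = $3,484,800
Accrued per-day damages: $498,730 + $3,484,800 = $3,983,530
Cap: 10% of $1,395,500 = $139,550
Cap at $139,550: $3,983,530 exceeds the cap → $139,550

$139,550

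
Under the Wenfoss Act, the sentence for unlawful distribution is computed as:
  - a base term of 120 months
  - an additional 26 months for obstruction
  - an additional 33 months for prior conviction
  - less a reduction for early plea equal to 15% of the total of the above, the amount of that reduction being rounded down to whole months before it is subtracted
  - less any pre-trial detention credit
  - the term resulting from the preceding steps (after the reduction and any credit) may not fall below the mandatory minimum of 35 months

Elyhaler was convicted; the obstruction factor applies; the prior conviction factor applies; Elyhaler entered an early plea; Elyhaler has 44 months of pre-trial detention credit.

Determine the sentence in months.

Sentence: 109 months

Obstruction enhancement: +26 months
Prior conviction enhancement: +33 months
Adjusted term: 120 months + 26 months + 33 months = 179 months
Early plea reduction: 15% of 179 months = 26 months (rounded down)
After reduction: 179 − 26 = 153 months
Less pre-trial detention credit: 153 months − 44 months = 109 months
Minimum 35 months: 109 months meets the minimum, no increase.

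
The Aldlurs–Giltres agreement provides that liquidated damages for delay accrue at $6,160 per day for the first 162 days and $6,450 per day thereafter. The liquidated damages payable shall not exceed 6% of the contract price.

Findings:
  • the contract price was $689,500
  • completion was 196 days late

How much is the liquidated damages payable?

$41,370

First 162 days: 162 × $6,160 = $997,920
Remaining days: (196 − 162) × $6,450 = $219,300
Accrued per-day damages: $997,920 + $219,300 = $1,217,220
Cap: 6% of $689,500 = $41,370
Cap at $41,370: $1,217,220 exceeds the cap → $41,370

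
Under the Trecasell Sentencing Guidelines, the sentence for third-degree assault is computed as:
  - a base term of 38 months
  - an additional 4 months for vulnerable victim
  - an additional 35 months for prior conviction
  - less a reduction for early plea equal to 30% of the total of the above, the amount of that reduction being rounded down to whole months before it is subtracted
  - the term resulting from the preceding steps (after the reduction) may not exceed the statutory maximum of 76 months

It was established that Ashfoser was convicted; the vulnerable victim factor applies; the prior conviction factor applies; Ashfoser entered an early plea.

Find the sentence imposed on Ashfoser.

Vulnerable victim enhancement: +4 months
Prior conviction enhancement: +35 months
Adjusted term: 38 months + 4 months + 35 months = 77 months
Early plea reduction: 30% of 77 months = 23 months (rounded down)
After reduction: 77 − 23 = 54 months
Cap at 76 months: 54 months is within the cap, no reduction.

54 months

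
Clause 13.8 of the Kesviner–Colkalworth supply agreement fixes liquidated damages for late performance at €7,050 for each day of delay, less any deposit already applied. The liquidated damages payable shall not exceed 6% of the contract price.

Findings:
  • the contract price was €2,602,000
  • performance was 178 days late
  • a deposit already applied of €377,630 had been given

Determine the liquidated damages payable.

Per-day damages: 178 × €7,050 = €1,254,900
Less deposit already applied: €1,254,900 − €377,630 = €877,270
Cap: 6% of €2,602,000 = €156,120
Cap at €156,120: €877,270 exceeds the cap → €156,120

€156,120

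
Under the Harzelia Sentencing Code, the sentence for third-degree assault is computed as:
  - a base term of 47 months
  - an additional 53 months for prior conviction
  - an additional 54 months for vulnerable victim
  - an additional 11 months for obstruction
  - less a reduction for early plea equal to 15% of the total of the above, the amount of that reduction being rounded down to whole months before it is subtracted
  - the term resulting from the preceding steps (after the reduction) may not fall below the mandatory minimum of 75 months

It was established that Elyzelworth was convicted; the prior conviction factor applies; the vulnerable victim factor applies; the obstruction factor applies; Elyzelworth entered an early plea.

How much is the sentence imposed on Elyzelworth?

141 months

Prior conviction enhancement: +53 months
Vulnerable victim enhancement: +54 months
Obstruction enhancement: +11 months
Adjusted term: 47 months + 53 months + 54 months + 11 months = 165 months
Early plea reduction: 15% of 165 months = 24 months (rounded down)
After reduction: 165 − 24 = 141 months
Minimum 75 months: 141 months meets the minimum, no increase.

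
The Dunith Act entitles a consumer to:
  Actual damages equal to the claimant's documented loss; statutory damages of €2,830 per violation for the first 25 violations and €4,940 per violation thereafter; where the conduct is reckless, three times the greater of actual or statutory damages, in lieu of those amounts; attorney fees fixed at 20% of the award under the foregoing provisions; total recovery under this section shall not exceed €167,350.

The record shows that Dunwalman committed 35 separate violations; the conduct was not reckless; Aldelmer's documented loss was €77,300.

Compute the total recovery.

€167,350

First 25 violations: 25 × €2,830 = €70,750
Remaining violations: (35 − 25) × €4,940 = €49,400
Statutory damages: €70,750 + €49,400 = €120,150
Conduct not reckless: the in-lieu enhancement does not apply.
Actual plus statutory damages: €77,300 + €120,150 = €197,450
Attorney fees: 20% of €197,450 = €39,490
Total before cap: €197,450 + €39,490 = €236,940
Cap at €167,350: €236,940 exceeds the cap → €167,350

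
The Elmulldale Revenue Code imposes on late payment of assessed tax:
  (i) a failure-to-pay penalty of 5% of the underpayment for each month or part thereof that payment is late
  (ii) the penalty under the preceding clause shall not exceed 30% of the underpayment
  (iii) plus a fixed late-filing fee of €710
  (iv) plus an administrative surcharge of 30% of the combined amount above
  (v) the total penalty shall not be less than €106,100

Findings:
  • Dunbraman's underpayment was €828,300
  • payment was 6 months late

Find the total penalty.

Penalty: €323,960

Accrued rate: 5% × 6 = 30%, capped at 30% → 30%
Failure-to-pay penalty: 30% of €828,300 = €248,490
Penalty before surcharge: €248,490 + €710 = €249,200
Administrative surcharge: 30% of €249,200 = €74,760
Total penalty: €249,200 + €74,760 = €323,960
Minimum €106,100: €323,960 meets the minimum, no increase.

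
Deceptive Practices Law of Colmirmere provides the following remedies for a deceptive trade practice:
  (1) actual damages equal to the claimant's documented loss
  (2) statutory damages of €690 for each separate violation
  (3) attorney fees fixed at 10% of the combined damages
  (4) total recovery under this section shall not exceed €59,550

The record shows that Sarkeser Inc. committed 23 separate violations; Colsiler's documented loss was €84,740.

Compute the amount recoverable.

Statutory damages: 23 × €690 = €15,870
Combined damages: €84,740 + €15,870 = €100,610
Attorney fees: 10% of €100,610 = €10,061
Total before cap: €100,610 + €10,061 = €110,671
Cap at €59,550: €110,671 exceeds the cap → €59,550

€59,550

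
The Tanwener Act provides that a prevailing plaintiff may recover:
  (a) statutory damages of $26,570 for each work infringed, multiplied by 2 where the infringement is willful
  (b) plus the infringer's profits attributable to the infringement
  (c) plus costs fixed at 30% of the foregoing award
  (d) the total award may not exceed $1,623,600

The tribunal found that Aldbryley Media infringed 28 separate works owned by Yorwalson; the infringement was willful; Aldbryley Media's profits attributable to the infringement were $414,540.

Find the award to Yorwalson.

Statutory damages: 28 × $26,570 = $743,960
Doubled: 2 × $743,960 = $1,487,920
Combined award: $1,487,920 + $414,540 = $1,902,460
Costs: 30% of $1,902,460 = $570,738
Award plus costs: $1,902,460 + $570,738 = $2,473,198
Cap at $1,623,600: $2,473,198 exceeds the cap → $1,623,600

$1,623,600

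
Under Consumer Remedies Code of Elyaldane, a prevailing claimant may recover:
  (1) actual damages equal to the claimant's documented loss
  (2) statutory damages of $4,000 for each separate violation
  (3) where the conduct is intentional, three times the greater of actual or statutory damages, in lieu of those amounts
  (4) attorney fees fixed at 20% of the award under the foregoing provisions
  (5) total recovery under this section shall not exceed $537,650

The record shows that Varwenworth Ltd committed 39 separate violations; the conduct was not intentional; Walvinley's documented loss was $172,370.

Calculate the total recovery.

$394,044

Statutory damages: 39 × $4,000 = $156,000
Conduct not intentional: the in-lieu enhancement does not apply.
Actual plus statutory damages: $172,370 + $156,000 = $328,370
Attorney fees: 20% of $328,370 = $65,674
Total before cap: $328,370 + $65,674 = $394,044
Cap at $537,650: $394,044 is within the cap, no reduction.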